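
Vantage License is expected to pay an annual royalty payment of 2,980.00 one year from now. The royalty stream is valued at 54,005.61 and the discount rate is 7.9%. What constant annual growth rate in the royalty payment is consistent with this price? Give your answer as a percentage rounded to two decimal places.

P = D₁/(r−g) ⇒ g = r − D₁/P = 0.079 − 2,980.00/54,005.61 = 0.023821

2.38%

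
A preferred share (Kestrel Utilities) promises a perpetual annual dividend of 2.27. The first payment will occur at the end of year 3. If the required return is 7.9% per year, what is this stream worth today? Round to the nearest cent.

24.68

Value at end of year 2: C / r = 2.27 / 0.079 = 28.7342
Discount to today: PV = 28.7342 / (1 + 0.079)^2 = 28.7342 / 1.164241 = 24.68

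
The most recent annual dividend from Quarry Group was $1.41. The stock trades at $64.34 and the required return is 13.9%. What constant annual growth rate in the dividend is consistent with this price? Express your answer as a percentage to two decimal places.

P = D₀(1+g)/(r−g) ⇒ P(r−g) = D₀(1+g) ⇒ g(P+D₀) = P·r − D₀
g = (P·r − D₀)/(P + D₀) = ($64.34×0.139 − $1.41) / ($64.34 + $1.41) = 0.114574

11.46%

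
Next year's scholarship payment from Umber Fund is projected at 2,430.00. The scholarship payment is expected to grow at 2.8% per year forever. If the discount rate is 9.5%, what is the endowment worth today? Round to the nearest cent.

Growing perpetuity: P = D₁ / (r − g) = 2,430.0000 / (0.095 − 0.028) = 36,268.66

36268.66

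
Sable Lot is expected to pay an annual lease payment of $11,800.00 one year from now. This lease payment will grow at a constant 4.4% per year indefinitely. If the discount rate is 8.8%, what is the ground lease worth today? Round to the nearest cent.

$268181.82

Growing perpetuity: P = D₁ / (r − g) = $11,800.0000 / (0.088 − 0.044) = $268,181.82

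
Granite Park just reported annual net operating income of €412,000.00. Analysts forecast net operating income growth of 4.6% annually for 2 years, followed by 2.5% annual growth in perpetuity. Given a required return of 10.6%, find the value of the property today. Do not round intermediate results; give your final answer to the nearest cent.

€5421415.22

D_1 = 430952.00000
D_2 = 450775.79200
Terminal value at year 2: TV = D_2×(1+g_2)/(r−g_2) = 462045.18680/0.081 = 5704261.56543
P_0 = D_1/(1+r)^1 + D_2/(1+r)^2 + TV/(1+r)^2
    = 389649.18626 + 368510.89405 + 4663255.14082 = 5421415.22113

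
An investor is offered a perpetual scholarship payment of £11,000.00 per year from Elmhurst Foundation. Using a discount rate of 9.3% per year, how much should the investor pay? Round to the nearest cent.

Level perpetuity: PV = C / r = £11,000.00 / 0.093 = £118,279.57

£118279.57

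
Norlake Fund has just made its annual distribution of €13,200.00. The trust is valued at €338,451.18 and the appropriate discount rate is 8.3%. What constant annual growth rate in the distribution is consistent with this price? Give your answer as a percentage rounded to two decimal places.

P = D₀(1+g)/(r−g) ⇒ P(r−g) = D₀(1+g) ⇒ g(P+D₀) = P·r − D₀
g = (P·r − D₀)/(P + D₀) = (€338,451.18×0.083 − €13,200.00) / (€338,451.18 + €13,200.00) = 0.042347

4.23%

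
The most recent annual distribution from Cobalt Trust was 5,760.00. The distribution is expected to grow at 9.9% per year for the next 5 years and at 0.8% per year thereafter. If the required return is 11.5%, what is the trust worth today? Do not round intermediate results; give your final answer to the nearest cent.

D_1 = 6330.24000
D_2 = 6956.93376
D_3 = 7645.67020
D_4 = 8402.59155
D_5 = 9234.44812
Terminal value at year 5: TV = D_5×(1+g_2)/(r−g_2) = 9308.32370/0.107 = 86993.67945
P_0 = D_1/(1+r)^1 + D_2/(1+r)^2 + D_3/(1+r)^3 + D_4/(1+r)^4 + D_5/(1+r)^5 + TV/(1+r)^5
    = 5677.34529 + 5595.87666 + 5515.57708 + 5436.42979 + 5358.41824 + 50479.30455 = 78062.95162

78062.95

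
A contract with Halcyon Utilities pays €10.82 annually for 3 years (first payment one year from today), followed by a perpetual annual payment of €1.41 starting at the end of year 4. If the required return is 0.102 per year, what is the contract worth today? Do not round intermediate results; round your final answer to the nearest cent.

PV of 3-year annuity: €10.82 × [1 − (1+0.102)^−3] / 0.102 = 26.81328
Perpetuity value at year 3: €1.41 / 0.102 = 13.82353
PV of perpetuity: 13.82353 / (1+0.102)^3 = 10.32938
Total PV = 26.81328 + 10.32938 = 37.14266

€37.14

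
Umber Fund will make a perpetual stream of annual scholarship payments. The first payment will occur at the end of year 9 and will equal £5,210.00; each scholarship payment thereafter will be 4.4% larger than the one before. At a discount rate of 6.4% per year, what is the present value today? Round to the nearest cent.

Value at end of year 8: C₁ / (r − g) = £5,210.00 / (0.064 − 0.044) = £260,500.0000
Discount to today: PV = £260,500.0000 / (1 + 0.064)^8 = £260,500.0000 / 1.642605 = £158,589.60

£158589.60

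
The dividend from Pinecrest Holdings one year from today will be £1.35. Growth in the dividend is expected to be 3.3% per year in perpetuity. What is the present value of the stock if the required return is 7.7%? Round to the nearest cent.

Growing perpetuity: P = D₁ / (r − g) = £1.3500 / (0.077 − 0.033) = £30.68

£30.68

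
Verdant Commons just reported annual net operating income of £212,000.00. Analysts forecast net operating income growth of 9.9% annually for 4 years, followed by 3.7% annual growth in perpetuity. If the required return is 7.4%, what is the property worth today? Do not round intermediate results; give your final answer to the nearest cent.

£7413092.10

D_1 = 232988.00000
D_2 = 256053.81200
D_3 = 281403.13939
D_4 = 309262.05019
Terminal value at year 4: TV = D_4×(1+g_2)/(r−g_2) = 320704.74604/0.037 = 8667695.83904
P_0 = D_1/(1+r)^1 + D_2/(1+r)^2 + D_3/(1+r)^3 + D_4/(1+r)^4 + TV/(1+r)^4
    = 216934.82309 + 221984.51637 + 227151.75371 + 232439.27126 + 6514581.73764 = 7413092.10207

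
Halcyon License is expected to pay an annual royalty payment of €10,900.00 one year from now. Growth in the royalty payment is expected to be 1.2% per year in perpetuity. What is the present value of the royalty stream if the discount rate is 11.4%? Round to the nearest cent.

Growing perpetuity: P = D₁ / (r − g) = €10,900.0000 / (0.114 − 0.012) = €106,862.75

€106862.75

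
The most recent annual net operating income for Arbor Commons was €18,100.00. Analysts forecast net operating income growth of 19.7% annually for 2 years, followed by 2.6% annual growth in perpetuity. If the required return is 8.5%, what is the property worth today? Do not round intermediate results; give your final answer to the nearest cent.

D_1 = 21665.70000
D_2 = 25933.84290
Terminal value at year 2: TV = D_2×(1+g_2)/(r−g_2) = 26608.12282/0.059 = 450985.13246
P_0 = D_1/(1+r)^1 + D_2/(1+r)^2 + TV/(1+r)^2
    = 19968.38710 + 22029.63996 + 383091.70504 = 425089.73209

€425089.73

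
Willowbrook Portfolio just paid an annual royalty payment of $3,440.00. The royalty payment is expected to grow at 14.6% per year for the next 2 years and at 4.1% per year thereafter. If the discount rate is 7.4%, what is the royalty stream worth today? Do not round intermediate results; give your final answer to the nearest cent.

$131141.05

D_1 = 3942.24000
D_2 = 4517.80704
Terminal value at year 2: TV = D_2×(1+g_2)/(r−g_2) = 4703.03713/0.033 = 142516.27663
P_0 = D_1/(1+r)^1 + D_2/(1+r)^2 + TV/(1+r)^2
    = 3670.61453 + 3916.68924 + 123553.74245 = 131141.04622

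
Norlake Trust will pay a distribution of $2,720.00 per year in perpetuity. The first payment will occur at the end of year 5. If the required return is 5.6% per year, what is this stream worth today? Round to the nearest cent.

Value at end of year 4: C / r = $2,720.00 / 0.056 = $48,571.4286
Discount to today: PV = $48,571.4286 / (1 + 0.056)^4 = $48,571.4286 / 1.243528 = $39,059.37

$39059.37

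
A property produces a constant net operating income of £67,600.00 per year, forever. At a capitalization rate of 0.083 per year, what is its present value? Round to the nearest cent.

Level perpetuity: PV = C / r = £67,600.00 / 0.083 = £814,457.83

£814457.83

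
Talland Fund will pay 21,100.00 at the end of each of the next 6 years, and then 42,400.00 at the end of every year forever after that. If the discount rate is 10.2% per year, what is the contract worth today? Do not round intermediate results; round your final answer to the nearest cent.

323460.41

PV of 6-year annuity: 21,100.00 × [1 − (1+0.102)^−6] / 0.102 = 91359.89085
Perpetuity value at year 6: 42,400.00 / 0.102 = 415686.27451
PV of perpetuity: 415686.27451 / (1+0.102)^6 = 232100.52229
Total PV = 91359.89085 + 232100.52229 = 323460.41313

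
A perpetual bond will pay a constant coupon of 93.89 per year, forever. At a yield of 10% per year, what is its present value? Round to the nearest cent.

Level perpetuity: PV = C / r = 93.89 / 0.1 = 938.90

938.90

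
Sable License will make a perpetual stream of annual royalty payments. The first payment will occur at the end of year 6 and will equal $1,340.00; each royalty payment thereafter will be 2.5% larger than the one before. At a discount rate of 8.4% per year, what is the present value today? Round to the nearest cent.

$15174.22

Value at end of year 5: C₁ / (r − g) = $1,340.00 / (0.084 − 0.025) = $22,711.8644
Discount to today: PV = $22,711.8644 / (1 + 0.084)^5 = $22,711.8644 / 1.496740 = $15,174.22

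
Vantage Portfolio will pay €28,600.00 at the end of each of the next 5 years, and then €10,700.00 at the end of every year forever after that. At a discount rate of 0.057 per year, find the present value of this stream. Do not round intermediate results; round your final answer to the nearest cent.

€263739.98

PV of 5-year annuity: €28,600.00 × [1 − (1+0.057)^−5] / 0.057 = 121463.21658
Perpetuity value at year 5: €10,700.00 / 0.057 = 187719.29825
PV of perpetuity: 187719.29825 / (1+0.057)^5 = 142276.76617
Total PV = 121463.21658 + 142276.76617 = 263739.98275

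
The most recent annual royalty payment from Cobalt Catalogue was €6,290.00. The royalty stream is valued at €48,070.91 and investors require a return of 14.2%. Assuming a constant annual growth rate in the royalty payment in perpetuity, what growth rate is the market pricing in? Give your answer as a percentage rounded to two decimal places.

0.99%

P = D₀(1+g)/(r−g) ⇒ P(r−g) = D₀(1+g) ⇒ g(P+D₀) = P·r − D₀
g = (P·r − D₀)/(P + D₀) = (€48,070.91×0.142 − €6,290.00) / (€48,070.91 + €6,290.00) = 0.009861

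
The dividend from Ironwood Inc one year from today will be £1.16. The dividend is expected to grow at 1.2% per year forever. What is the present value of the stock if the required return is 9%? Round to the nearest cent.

Growing perpetuity: P = D₁ / (r − g) = £1.1600 / (0.09 − 0.012) = £14.87

£14.87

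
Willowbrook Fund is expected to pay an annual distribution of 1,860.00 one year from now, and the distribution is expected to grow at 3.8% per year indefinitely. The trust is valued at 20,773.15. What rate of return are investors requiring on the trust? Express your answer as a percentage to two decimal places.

P = D₁/(r − g) ⇒ r = D₁/P + g = 1,860.0000/20,773.15 + 0.038 = 0.089539 + 0.038 = 0.127539

12.75%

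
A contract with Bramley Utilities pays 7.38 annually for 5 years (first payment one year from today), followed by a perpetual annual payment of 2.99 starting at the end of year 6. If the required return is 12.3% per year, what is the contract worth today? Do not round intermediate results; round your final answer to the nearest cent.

40.02

PV of 5-year annuity: 7.38 × [1 − (1+0.123)^−5] / 0.123 = 26.40672
Perpetuity value at year 5: 2.99 / 0.123 = 24.30894
PV of perpetuity: 24.30894 / (1+0.123)^5 = 13.61029
Total PV = 26.40672 + 13.61029 = 40.01700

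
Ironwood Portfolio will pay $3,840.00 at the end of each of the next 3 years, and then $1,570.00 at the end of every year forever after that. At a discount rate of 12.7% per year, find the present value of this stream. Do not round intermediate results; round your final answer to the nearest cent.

$17749.44

PV of 3-year annuity: $3,840.00 × [1 − (1+0.127)^−3] / 0.127 = 9113.21287
Perpetuity value at year 3: $1,570.00 / 0.127 = 12362.20472
PV of perpetuity: 12362.20472 / (1+0.127)^3 = 8636.22967
Total PV = 9113.21287 + 8636.22967 = 17749.44254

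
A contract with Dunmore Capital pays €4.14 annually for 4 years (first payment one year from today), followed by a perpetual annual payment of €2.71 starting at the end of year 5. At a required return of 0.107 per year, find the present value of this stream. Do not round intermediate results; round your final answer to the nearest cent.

PV of 4-year annuity: €4.14 × [1 − (1+0.107)^−4] / 0.107 = 12.92683
Perpetuity value at year 4: €2.71 / 0.107 = 25.32710
PV of perpetuity: 25.32710 / (1+0.107)^4 = 16.86534
Total PV = 12.92683 + 16.86534 = 29.79217

€29.79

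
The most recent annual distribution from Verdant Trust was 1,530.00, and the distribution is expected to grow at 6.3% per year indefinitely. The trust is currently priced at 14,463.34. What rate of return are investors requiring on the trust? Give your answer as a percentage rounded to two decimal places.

17.54%

D₁ = 1,530.00 × 1.063 = 1,626.3900
P = D₁/(r − g) ⇒ r = D₁/P + g = 1,626.3900/14,463.34 + 0.063 = 0.112449 + 0.063 = 0.175449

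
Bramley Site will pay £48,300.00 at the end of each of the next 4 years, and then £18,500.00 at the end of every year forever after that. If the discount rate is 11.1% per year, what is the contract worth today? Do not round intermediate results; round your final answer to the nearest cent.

£258922.50

PV of 4-year annuity: £48,300.00 × [1 − (1+0.111)^−4] / 0.111 = 149528.74755
Perpetuity value at year 4: £18,500.00 / 0.111 = 166666.66667
PV of perpetuity: 166666.66667 / (1+0.111)^4 = 109393.75094
Total PV = 149528.74755 + 109393.75094 = 258922.49849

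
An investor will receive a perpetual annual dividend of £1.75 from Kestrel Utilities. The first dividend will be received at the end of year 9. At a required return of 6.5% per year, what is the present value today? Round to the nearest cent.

Value at end of year 8: C / r = £1.75 / 0.065 = £26.9231
Discount to today: PV = £26.9231 / (1 + 0.065)^8 = £26.9231 / 1.654996 = £16.27

£16.27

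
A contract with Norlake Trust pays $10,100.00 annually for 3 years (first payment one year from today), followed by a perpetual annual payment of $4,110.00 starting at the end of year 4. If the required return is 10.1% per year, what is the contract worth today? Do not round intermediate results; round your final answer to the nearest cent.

PV of 3-year annuity: $10,100.00 × [1 − (1+0.101)^−3] / 0.101 = 25073.05196
Perpetuity value at year 3: $4,110.00 / 0.101 = 40693.06931
PV of perpetuity: 40693.06931 / (1+0.101)^3 = 30490.07490
Total PV = 25073.05196 + 30490.07490 = 55563.12685

$55563.13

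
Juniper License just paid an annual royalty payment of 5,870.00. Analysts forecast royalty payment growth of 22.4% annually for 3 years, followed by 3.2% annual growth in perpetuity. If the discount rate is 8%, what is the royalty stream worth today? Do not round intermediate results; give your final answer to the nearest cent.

D_1 = 7184.88000
D_2 = 8794.29312
D_3 = 10764.21478
Terminal value at year 3: TV = D_3×(1+g_2)/(r−g_2) = 11108.66965/0.048 = 231430.61775
P_0 = D_1/(1+r)^1 + D_2/(1+r)^2 + D_3/(1+r)^3 + TV/(1+r)^3
    = 6652.66667 + 7539.68889 + 8544.98074 + 183717.08593 = 206454.42222

206454.42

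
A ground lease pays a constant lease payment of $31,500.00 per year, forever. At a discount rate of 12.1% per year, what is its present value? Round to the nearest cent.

$260330.58

Level perpetuity: PV = C / r = $31,500.00 / 0.121 = $260,330.58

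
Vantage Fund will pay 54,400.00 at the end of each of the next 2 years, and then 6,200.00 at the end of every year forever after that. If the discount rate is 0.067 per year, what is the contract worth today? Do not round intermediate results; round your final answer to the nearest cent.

PV of 2-year annuity: 54,400.00 × [1 − (1+0.067)^−2] / 0.067 = 98766.69867
Perpetuity value at year 2: 6,200.00 / 0.067 = 92537.31343
PV of perpetuity: 92537.31343 / (1+0.067)^2 = 81280.81469
Total PV = 98766.69867 + 81280.81469 = 180047.51336

180047.51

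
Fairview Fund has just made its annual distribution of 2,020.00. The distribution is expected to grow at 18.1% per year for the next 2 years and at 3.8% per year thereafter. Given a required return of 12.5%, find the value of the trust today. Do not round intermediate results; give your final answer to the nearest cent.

D_1 = 2385.62000
D_2 = 2817.41722
Terminal value at year 2: TV = D_2×(1+g_2)/(r−g_2) = 2924.47907/0.087 = 33614.70200
P_0 = D_1/(1+r)^1 + D_2/(1+r)^2 + TV/(1+r)^2
    = 2120.55111 + 2226.10743 + 26559.76455 = 30906.42309

30906.42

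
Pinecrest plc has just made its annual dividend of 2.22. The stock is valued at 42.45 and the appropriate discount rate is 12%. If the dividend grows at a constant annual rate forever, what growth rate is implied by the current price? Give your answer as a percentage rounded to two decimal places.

P = D₀(1+g)/(r−g) ⇒ P(r−g) = D₀(1+g) ⇒ g(P+D₀) = P·r − D₀
g = (P·r − D₀)/(P + D₀) = (42.45×0.12 − 2.22) / (42.45 + 2.22) = 0.064338

6.43%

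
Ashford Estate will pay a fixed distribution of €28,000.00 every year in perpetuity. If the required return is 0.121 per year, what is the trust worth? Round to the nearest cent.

€231404.96

Level perpetuity: PV = C / r = €28,000.00 / 0.121 = €231,404.96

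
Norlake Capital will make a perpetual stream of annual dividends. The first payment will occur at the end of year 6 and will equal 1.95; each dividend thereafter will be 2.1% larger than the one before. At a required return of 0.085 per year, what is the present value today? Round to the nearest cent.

20.26

Value at end of year 5: C₁ / (r − g) = 1.95 / (0.085 − 0.021) = 30.4688
Discount to today: PV = 30.4688 / (1 + 0.085)^5 = 30.4688 / 1.503657 = 20.26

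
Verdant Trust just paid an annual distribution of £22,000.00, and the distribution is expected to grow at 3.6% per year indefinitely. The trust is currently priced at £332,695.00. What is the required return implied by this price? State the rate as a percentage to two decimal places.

D₁ = £22,000.00 × 1.036 = £22,792.0000
P = D₁/(r − g) ⇒ r = D₁/P + g = £22,792.0000/£332,695.00 + 0.036 = 0.068507 + 0.036 = 0.104507

10.45%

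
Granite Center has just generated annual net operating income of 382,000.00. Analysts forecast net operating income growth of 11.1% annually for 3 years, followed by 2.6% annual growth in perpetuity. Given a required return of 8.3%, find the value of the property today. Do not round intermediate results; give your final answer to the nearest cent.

8629511.45

D_1 = 424402.00000
D_2 = 471510.62200
D_3 = 523848.30104
Terminal value at year 3: TV = D_3×(1+g_2)/(r−g_2) = 537468.35687/0.057 = 9429269.41876
P_0 = D_1/(1+r)^1 + D_2/(1+r)^2 + D_3/(1+r)^3 + TV/(1+r)^3
    = 391876.26962 + 402007.88139 + 412401.43696 + 7423225.86529 = 8629511.45327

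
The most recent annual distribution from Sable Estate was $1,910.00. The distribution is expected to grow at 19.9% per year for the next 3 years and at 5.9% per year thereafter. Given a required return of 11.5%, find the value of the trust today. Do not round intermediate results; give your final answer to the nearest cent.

D_1 = 2290.09000
D_2 = 2745.81791
D_3 = 3292.23567
Terminal value at year 3: TV = D_3×(1+g_2)/(r−g_2) = 3486.47758/0.056 = 62258.52819
P_0 = D_1/(1+r)^1 + D_2/(1+r)^2 + D_3/(1+r)^3 + TV/(1+r)^3
    = 2053.89238 + 2208.62508 + 2375.01477 + 44913.22570 = 51550.75792

$51550.76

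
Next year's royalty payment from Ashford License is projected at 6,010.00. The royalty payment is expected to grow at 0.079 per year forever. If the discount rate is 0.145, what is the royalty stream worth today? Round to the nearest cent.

91060.61

Growing perpetuity: P = D₁ / (r − g) = 6,010.0000 / (0.145 − 0.079) = 91,060.61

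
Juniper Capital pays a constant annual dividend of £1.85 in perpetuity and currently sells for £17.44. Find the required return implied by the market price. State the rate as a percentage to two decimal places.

P = C/r ⇒ r = C/P = £1.85/£17.44 = 0.106078

10.61%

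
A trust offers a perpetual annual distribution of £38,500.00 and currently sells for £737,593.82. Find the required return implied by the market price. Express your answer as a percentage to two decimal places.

P = C/r ⇒ r = C/P = £38,500.00/£737,593.82 = 0.052197

5.22%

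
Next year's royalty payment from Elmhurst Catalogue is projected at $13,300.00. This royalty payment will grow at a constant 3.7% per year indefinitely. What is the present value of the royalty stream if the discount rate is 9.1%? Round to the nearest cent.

Growing perpetuity: P = D₁ / (r − g) = $13,300.0000 / (0.091 − 0.037) = $246,296.30

$246296.30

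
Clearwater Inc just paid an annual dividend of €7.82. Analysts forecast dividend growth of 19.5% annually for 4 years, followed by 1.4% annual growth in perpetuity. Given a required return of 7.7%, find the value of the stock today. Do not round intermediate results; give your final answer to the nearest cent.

D_1 = 9.34490
D_2 = 11.16716
D_3 = 13.34475
D_4 = 15.94698
Terminal value at year 4: TV = D_4×(1+g_2)/(r−g_2) = 16.17023/0.063 = 256.67040
P_0 = D_1/(1+r)^1 + D_2/(1+r)^2 + D_3/(1+r)^3 + D_4/(1+r)^4 + TV/(1+r)^4
    = 8.67679 + 9.62745 + 10.68227 + 11.85265 + 190.77127 = 231.61042

€231.61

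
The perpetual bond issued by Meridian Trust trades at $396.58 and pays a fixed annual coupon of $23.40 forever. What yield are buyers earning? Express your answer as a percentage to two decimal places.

5.90%

P = C/r ⇒ r = C/P = $23.40/$396.58 = 0.059004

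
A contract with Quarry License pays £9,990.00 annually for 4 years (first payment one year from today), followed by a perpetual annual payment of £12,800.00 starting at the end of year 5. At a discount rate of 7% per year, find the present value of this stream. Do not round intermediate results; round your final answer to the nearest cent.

£173339.08

PV of 4-year annuity: £9,990.00 × [1 − (1+0.07)^−4] / 0.07 = 33838.24045
Perpetuity value at year 4: £12,800.00 / 0.07 = 182857.14286
PV of perpetuity: 182857.14286 / (1+0.07)^4 = 139500.83877
Total PV = 33838.24045 + 139500.83877 = 173339.07923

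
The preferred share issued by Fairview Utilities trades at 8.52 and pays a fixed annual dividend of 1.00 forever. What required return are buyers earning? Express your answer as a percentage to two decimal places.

11.74%

P = C/r ⇒ r = C/P = 1.00/8.52 = 0.117371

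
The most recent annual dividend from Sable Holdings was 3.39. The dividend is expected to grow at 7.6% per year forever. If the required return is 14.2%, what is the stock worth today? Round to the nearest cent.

D₁ = D₀ × (1 + g) = 3.39 × 1.076 = 3.6476
Growing perpetuity: P = D₁ / (r − g) = 3.6476 / (0.142 − 0.076) = 55.27

55.27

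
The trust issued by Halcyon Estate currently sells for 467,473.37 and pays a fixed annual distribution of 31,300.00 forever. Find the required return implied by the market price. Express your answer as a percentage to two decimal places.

P = C/r ⇒ r = C/P = 31,300.00/467,473.37 = 0.066956

6.70%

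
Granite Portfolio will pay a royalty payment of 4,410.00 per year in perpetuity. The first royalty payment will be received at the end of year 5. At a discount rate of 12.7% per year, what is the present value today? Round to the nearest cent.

Value at end of year 4: C / r = 4,410.00 / 0.127 = 34,724.4094
Discount to today: PV = 34,724.4094 / (1 + 0.127)^4 = 34,724.4094 / 1.613228 = 21,524.80

21524.80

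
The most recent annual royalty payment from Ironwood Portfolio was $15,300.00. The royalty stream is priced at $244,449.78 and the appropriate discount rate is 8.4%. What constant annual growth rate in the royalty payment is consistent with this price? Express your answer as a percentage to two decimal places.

2.01%

P = D₀(1+g)/(r−g) ⇒ P(r−g) = D₀(1+g) ⇒ g(P+D₀) = P·r − D₀
g = (P·r − D₀)/(P + D₀) = ($244,449.78×0.084 − $15,300.00) / ($244,449.78 + $15,300.00) = 0.020149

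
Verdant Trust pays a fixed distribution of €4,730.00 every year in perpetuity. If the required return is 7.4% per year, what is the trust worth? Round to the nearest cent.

€63918.92

Level perpetuity: PV = C / r = €4,730.00 / 0.074 = €63,918.92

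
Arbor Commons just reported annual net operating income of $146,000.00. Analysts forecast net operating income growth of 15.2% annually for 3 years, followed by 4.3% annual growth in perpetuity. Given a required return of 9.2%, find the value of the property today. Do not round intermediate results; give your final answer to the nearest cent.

$4136555.73

D_1 = 168192.00000
D_2 = 193757.18400
D_3 = 223208.27597
Terminal value at year 3: TV = D_3×(1+g_2)/(r−g_2) = 232806.23183/0.049 = 4751147.58846
P_0 = D_1/(1+r)^1 + D_2/(1+r)^2 + D_3/(1+r)^3 + TV/(1+r)^3
    = 154021.97802 + 162484.72407 + 171412.45616 + 3648636.56681 = 4136555.72506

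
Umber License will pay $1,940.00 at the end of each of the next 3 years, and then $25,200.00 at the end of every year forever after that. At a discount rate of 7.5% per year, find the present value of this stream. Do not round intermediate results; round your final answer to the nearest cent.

$275511.77

PV of 3-year annuity: $1,940.00 × [1 − (1+0.075)^−3] / 0.075 = 5045.01994
Perpetuity value at year 3: $25,200.00 / 0.075 = 336000.00000
PV of perpetuity: 336000.00000 / (1+0.075)^3 = 270466.75136
Total PV = 5045.01994 + 270466.75136 = 275511.77129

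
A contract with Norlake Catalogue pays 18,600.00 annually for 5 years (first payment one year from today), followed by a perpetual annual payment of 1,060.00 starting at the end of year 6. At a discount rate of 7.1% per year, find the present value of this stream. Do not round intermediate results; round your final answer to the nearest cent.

PV of 5-year annuity: 18,600.00 × [1 − (1+0.071)^−5] / 0.071 = 76059.90872
Perpetuity value at year 5: 1,060.00 / 0.071 = 14929.57746
PV of perpetuity: 14929.57746 / (1+0.071)^5 = 10594.98052
Total PV = 76059.90872 + 10594.98052 = 86654.88924

86654.89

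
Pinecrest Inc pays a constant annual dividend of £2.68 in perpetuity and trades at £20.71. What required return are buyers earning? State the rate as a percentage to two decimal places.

12.94%

P = C/r ⇒ r = C/P = £2.68/£20.71 = 0.129406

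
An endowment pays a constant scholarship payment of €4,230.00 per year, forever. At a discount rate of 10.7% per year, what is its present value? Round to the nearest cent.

€39532.71

Level perpetuity: PV = C / r = €4,230.00 / 0.107 = €39,532.71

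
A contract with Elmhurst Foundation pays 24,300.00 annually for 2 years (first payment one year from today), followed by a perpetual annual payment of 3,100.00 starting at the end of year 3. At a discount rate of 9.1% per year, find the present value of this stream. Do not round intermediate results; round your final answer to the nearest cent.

71308.57

PV of 2-year annuity: 24,300.00 × [1 − (1+0.091)^−2] / 0.091 = 42688.49121
Perpetuity value at year 2: 3,100.00 / 0.091 = 34065.93407
PV of perpetuity: 34065.93407 / (1+0.091)^2 = 28620.07716
Total PV = 42688.49121 + 28620.07716 = 71308.56837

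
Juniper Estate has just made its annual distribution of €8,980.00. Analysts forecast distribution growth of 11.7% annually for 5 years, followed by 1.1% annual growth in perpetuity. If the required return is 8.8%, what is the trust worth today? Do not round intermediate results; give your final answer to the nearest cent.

€183100.67

D_1 = 10030.66000
D_2 = 11204.24722
D_3 = 12515.14414
D_4 = 13979.41601
D_5 = 15615.00768
Terminal value at year 5: TV = D_5×(1+g_2)/(r−g_2) = 15786.77277/0.077 = 205023.02295
P_0 = D_1/(1+r)^1 + D_2/(1+r)^2 + D_3/(1+r)^3 + D_4/(1+r)^4 + D_5/(1+r)^5 + TV/(1+r)^5
    = 9219.35662 + 9465.09315 + 9717.37964 + 9976.39067 + 10242.30550 + 134480.14102 = 183100.66659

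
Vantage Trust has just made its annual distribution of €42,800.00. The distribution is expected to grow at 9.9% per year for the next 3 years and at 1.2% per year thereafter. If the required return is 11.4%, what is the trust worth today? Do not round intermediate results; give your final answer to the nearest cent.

€532692.75

D_1 = 47037.20000
D_2 = 51693.88280
D_3 = 56811.57720
Terminal value at year 3: TV = D_3×(1+g_2)/(r−g_2) = 57493.31612/0.102 = 563659.96200
P_0 = D_1/(1+r)^1 + D_2/(1+r)^2 + D_3/(1+r)^3 + TV/(1+r)^3
    = 42223.69838 + 41655.15666 + 41094.27035 + 407719.62351 = 532692.74891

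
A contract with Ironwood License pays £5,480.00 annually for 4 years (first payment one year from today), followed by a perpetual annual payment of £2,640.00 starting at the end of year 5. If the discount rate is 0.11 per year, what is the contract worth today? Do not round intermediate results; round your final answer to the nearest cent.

PV of 4-year annuity: £5,480.00 × [1 − (1+0.11)^−4] / 0.11 = 17001.40238
Perpetuity value at year 4: £2,640.00 / 0.11 = 24000.00000
PV of perpetuity: 24000.00000 / (1+0.11)^4 = 15809.54338
Total PV = 17001.40238 + 15809.54338 = 32810.94576

£32810.95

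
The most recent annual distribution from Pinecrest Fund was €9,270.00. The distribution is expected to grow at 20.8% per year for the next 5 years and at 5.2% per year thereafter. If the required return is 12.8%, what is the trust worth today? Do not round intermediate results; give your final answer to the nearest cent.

€237942.26

D_1 = 11198.16000
D_2 = 13527.37728
D_3 = 16341.07175
D_4 = 19740.01468
D_5 = 23845.93773
Terminal value at year 5: TV = D_5×(1+g_2)/(r−g_2) = 25085.92649/0.076 = 330077.98019
P_0 = D_1/(1+r)^1 + D_2/(1+r)^2 + D_3/(1+r)^3 + D_4/(1+r)^4 + D_5/(1+r)^5 + TV/(1+r)^5
    = 9927.44681 + 10631.52105 + 11385.52964 + 12193.01401 + 13057.76677 + 180746.98218 = 237942.26045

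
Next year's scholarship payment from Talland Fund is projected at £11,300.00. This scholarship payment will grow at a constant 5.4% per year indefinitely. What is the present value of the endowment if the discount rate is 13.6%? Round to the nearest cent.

Growing perpetuity: P = D₁ / (r − g) = £11,300.0000 / (0.136 − 0.054) = £137,804.88

£137804.88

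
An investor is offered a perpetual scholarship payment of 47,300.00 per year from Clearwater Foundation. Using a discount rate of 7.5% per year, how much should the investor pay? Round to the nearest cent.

Level perpetuity: PV = C / r = 47,300.00 / 0.075 = 630,666.67

630666.67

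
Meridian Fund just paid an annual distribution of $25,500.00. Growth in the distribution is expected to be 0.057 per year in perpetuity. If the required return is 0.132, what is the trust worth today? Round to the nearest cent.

D₁ = D₀ × (1 + g) = $25,500.00 × 1.057 = $26,953.5000
Growing perpetuity: P = D₁ / (r − g) = $26,953.5000 / (0.132 − 0.057) = $359,380.00

$359380.00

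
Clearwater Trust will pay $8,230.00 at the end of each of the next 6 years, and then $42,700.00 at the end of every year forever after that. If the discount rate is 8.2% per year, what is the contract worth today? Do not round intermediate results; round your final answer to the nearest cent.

$362343.28

PV of 6-year annuity: $8,230.00 × [1 − (1+0.082)^−6] / 0.082 = 37816.55878
Perpetuity value at year 6: $42,700.00 / 0.082 = 520731.70732
PV of perpetuity: 520731.70732 / (1+0.082)^6 = 324526.71824
Total PV = 37816.55878 + 324526.71824 = 362343.27703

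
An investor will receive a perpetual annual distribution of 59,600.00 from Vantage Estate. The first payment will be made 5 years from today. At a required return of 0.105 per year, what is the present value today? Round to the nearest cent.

Value at end of year 4: C / r = 59,600.00 / 0.105 = 567,619.0476
Discount to today: PV = 567,619.0476 / (1 + 0.105)^4 = 567,619.0476 / 1.490902 = 380,721.89

380721.89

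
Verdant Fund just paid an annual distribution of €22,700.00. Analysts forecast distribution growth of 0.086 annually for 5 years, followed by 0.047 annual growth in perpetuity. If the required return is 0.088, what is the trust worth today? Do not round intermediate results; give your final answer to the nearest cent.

€687247.71

D_1 = 24652.20000
D_2 = 26772.28920
D_3 = 29074.70607
D_4 = 31575.13079
D_5 = 34290.59204
Terminal value at year 5: TV = D_5×(1+g_2)/(r−g_2) = 35902.24987/0.041 = 875664.63091
P_0 = D_1/(1+r)^1 + D_2/(1+r)^2 + D_3/(1+r)^3 + D_4/(1+r)^4 + D_5/(1+r)^5 + TV/(1+r)^5
    = 22658.27206 + 22616.62082 + 22575.04615 + 22533.54791 + 22492.12594 + 574372.09421 = 687247.70709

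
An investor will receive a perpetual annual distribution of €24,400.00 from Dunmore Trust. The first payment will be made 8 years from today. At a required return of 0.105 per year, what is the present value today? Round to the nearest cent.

Value at end of year 7: C / r = €24,400.00 / 0.105 = €232,380.9524
Discount to today: PV = €232,380.9524 / (1 + 0.105)^7 = €232,380.9524 / 2.011574 = €115,521.97

€115521.97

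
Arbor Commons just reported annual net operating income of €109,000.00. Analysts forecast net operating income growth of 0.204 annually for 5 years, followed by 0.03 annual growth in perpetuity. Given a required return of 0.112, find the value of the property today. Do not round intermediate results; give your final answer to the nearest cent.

D_1 = 131236.00000
D_2 = 158008.14400
D_3 = 190241.80538
D_4 = 229051.13367
D_5 = 275777.56494
Terminal value at year 5: TV = D_5×(1+g_2)/(r−g_2) = 284050.89189/0.082 = 3464035.26695
P_0 = D_1/(1+r)^1 + D_2/(1+r)^2 + D_3/(1+r)^3 + D_4/(1+r)^4 + D_5/(1+r)^5 + TV/(1+r)^5
    = 118017.98561 + 127782.06356 + 138353.96090 + 149800.51162 + 162194.07913 + 2037315.87204 = 2733464.47287

€2733464.47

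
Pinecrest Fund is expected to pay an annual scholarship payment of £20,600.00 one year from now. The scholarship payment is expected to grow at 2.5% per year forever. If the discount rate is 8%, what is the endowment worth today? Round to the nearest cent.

£374545.45

Growing perpetuity: P = D₁ / (r − g) = £20,600.0000 / (0.08 − 0.025) = £374,545.45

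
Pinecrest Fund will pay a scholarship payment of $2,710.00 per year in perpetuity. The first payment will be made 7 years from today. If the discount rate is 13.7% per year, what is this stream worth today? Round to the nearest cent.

Value at end of year 6: C / r = $2,710.00 / 0.137 = $19,781.0219
Discount to today: PV = $19,781.0219 / (1 + 0.137)^6 = $19,781.0219 / 2.160542 = $9,155.58

$9155.58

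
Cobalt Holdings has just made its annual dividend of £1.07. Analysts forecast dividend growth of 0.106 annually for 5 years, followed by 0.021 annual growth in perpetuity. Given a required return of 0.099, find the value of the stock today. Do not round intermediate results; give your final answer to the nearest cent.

£19.91

D_1 = 1.18342
D_2 = 1.30886
D_3 = 1.44760
D_4 = 1.60105
D_5 = 1.77076
Terminal value at year 5: TV = D_5×(1+g_2)/(r−g_2) = 1.80794/0.078 = 23.17878
P_0 = D_1/(1+r)^1 + D_2/(1+r)^2 + D_3/(1+r)^3 + D_4/(1+r)^4 + D_5/(1+r)^5 + TV/(1+r)^5
    = 1.07682 + 1.08367 + 1.09058 + 1.09752 + 1.10451 + 14.45780 = 19.91090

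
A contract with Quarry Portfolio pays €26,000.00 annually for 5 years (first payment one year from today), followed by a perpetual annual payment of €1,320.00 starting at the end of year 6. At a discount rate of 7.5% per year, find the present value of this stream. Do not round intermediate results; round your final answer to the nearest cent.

€117452.44

PV of 5-year annuity: €26,000.00 × [1 − (1+0.075)^−5] / 0.075 = 105193.00745
Perpetuity value at year 5: €1,320.00 / 0.075 = 17600.00000
PV of perpetuity: 17600.00000 / (1+0.075)^5 = 12259.43193
Total PV = 105193.00745 + 12259.43193 = 117452.43938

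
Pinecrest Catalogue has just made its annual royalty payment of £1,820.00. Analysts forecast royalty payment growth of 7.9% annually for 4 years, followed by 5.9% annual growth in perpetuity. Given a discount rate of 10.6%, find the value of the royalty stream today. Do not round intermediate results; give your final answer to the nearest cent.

D_1 = 1963.78000
D_2 = 2118.91862
D_3 = 2286.31319
D_4 = 2466.93193
Terminal value at year 4: TV = D_4×(1+g_2)/(r−g_2) = 2612.48092/0.047 = 55584.70036
P_0 = D_1/(1+r)^1 + D_2/(1+r)^2 + D_3/(1+r)^3 + D_4/(1+r)^4 + TV/(1+r)^4
    = 1775.56962 + 1732.22389 + 1689.93632 + 1648.68110 + 37147.94219 = 43994.35312

£43994.35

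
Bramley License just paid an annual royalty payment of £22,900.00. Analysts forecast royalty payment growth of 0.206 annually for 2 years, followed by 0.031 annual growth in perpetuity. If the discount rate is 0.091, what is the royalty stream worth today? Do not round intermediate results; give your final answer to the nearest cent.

D_1 = 27617.40000
D_2 = 33306.58440
Terminal value at year 2: TV = D_2×(1+g_2)/(r−g_2) = 34339.08852/0.06 = 572318.14194
P_0 = D_1/(1+r)^1 + D_2/(1+r)^2 + TV/(1+r)^2
    = 25313.84051 + 27982.11884 + 480826.07547 = 534122.03483

£534122.03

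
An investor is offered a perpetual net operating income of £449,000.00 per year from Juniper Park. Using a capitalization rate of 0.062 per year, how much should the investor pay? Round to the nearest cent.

Level perpetuity: PV = C / r = £449,000.00 / 0.062 = £7,241,935.48

£7241935.48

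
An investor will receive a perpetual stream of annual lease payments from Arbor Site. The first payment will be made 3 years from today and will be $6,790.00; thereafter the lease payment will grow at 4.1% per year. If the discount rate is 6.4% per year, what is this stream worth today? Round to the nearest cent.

Value at end of year 2: C₁ / (r − g) = $6,790.00 / (0.064 − 0.041) = $295,217.3913
Discount to today: PV = $295,217.3913 / (1 + 0.064)^2 = $295,217.3913 / 1.132096 = $260,770.63

$260770.63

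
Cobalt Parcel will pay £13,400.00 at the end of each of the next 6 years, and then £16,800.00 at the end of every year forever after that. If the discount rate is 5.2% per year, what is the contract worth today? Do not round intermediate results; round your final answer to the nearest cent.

£305929.40

PV of 6-year annuity: £13,400.00 × [1 − (1+0.052)^−6] / 0.052 = 67581.40857
Perpetuity value at year 6: £16,800.00 / 0.052 = 323076.92308
PV of perpetuity: 323076.92308 / (1+0.052)^6 = 238347.99293
Total PV = 67581.40857 + 238347.99293 = 305929.40150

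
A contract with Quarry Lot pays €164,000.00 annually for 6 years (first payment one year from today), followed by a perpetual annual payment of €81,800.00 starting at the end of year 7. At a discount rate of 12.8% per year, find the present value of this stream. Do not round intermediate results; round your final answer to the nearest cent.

€969499.43

PV of 6-year annuity: €164,000.00 × [1 − (1+0.128)^−6] / 0.128 = 659265.90328
Perpetuity value at year 6: €81,800.00 / 0.128 = 639062.50000
PV of perpetuity: 639062.50000 / (1+0.128)^6 = 310233.53117
Total PV = 659265.90328 + 310233.53117 = 969499.43445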